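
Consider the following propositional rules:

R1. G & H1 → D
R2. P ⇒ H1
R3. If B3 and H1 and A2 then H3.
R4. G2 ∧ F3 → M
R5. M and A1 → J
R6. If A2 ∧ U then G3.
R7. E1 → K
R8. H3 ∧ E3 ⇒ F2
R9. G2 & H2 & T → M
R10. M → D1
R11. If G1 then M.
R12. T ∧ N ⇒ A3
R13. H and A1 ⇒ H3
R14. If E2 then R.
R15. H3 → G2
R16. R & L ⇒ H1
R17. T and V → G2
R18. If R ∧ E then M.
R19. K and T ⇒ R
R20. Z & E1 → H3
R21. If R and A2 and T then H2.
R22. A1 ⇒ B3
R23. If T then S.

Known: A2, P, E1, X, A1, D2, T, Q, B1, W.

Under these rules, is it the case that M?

H1  (by R2: P)
K  (by R7: E1)
R  (by R19: K, T)
H2  (by R21: R, A2, T)
B3  (by R22: A1)
H3  (by R3: B3, H1, A2)
G2  (by R15: H3)
M  (by R9: G2, H2, T)

Yes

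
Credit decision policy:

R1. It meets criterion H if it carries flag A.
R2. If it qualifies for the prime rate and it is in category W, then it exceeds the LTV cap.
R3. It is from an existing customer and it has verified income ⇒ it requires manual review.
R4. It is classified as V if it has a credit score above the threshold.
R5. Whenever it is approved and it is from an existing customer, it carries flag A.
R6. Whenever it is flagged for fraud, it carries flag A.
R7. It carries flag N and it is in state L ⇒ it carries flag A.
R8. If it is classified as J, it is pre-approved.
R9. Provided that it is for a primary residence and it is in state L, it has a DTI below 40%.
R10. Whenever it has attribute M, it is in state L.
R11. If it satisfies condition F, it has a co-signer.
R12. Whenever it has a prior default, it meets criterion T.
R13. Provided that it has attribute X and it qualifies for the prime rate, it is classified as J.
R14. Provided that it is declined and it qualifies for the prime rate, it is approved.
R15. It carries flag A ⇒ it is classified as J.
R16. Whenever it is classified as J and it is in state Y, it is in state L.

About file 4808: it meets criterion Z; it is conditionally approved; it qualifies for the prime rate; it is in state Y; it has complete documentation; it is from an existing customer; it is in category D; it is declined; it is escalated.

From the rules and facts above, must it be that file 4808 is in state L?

By R14 (it is declined, it qualifies for the prime rate): it is approved.
By R5 (it is approved, it is from an existing customer): it carries flag A.
By R15 (it carries flag A): it is classified as J.
By R16 (it is classified as J, it is in state Y): it is in state L.

Yes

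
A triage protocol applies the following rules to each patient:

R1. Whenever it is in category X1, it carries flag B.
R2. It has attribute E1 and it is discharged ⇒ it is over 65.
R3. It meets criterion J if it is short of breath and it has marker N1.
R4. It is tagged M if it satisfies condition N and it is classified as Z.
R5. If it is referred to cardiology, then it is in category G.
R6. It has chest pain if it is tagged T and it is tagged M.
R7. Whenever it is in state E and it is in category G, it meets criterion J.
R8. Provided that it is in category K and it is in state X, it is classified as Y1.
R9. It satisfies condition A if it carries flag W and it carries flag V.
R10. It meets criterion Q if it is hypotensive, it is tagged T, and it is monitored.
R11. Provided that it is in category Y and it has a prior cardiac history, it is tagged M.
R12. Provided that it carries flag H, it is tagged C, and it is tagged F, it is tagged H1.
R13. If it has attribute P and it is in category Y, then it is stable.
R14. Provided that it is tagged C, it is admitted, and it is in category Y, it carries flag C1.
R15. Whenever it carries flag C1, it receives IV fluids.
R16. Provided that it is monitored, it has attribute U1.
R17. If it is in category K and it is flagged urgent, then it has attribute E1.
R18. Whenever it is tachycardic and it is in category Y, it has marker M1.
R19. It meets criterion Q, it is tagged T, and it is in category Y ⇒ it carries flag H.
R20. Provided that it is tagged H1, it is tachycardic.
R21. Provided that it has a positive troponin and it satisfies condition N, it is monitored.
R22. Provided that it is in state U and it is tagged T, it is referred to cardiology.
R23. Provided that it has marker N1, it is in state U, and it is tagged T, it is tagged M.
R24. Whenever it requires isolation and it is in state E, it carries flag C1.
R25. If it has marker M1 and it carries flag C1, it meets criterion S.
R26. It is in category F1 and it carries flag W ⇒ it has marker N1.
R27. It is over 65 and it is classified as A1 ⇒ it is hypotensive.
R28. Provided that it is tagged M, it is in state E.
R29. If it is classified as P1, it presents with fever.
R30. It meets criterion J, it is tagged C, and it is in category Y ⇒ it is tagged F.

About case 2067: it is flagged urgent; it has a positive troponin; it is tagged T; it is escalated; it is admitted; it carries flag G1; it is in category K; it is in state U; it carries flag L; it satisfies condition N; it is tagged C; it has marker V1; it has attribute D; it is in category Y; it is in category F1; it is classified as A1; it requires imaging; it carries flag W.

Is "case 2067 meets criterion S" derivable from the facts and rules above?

Forward chaining from the given facts derives: carries flag C1, receives IV fluids, has attribute E1, is monitored, is referred to cardiology, has marker N1, is in category G, has attribute U1, is tagged M, is in state E, has chest pain, meets criterion J, is tagged F.
The only rule concluding "it meets criterion S" is R25, which needs "it has marker M1"; that is never established.

No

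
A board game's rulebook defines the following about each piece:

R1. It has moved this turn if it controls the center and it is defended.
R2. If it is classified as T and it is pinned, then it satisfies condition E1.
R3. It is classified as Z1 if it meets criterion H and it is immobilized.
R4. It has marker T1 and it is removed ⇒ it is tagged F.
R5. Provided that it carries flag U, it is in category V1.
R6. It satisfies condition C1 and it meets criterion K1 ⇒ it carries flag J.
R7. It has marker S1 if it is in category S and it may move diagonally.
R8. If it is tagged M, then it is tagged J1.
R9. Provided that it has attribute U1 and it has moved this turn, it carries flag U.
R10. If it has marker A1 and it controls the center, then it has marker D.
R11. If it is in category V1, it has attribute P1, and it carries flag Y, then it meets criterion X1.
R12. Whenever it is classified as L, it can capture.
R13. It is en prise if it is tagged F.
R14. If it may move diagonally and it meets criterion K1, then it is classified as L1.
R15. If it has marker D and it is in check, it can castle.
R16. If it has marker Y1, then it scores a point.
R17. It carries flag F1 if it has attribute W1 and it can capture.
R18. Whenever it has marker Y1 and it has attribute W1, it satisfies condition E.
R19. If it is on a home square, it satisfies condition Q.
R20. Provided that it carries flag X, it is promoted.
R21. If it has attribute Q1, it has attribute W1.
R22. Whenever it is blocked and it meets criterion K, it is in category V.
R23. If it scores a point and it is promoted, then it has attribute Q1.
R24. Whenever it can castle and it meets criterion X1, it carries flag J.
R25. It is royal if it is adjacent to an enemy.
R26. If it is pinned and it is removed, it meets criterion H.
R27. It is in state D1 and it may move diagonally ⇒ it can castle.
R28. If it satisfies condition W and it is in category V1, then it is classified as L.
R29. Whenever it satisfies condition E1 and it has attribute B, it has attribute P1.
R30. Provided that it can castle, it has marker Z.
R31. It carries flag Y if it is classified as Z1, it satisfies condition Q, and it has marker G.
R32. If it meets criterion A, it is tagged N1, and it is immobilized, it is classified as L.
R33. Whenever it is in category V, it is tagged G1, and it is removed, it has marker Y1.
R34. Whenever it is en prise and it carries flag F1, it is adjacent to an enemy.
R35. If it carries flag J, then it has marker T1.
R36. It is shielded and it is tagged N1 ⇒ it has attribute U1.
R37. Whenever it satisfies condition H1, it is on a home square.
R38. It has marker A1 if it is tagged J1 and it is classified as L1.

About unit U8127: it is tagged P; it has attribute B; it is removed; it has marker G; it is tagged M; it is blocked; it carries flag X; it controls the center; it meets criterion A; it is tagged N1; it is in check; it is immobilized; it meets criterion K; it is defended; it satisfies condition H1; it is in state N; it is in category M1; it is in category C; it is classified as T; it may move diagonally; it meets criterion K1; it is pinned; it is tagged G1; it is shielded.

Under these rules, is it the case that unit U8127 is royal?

By R1 (it controls the center, it is defended): it has moved this turn.
By R2 (it is classified as T, it is pinned): it satisfies condition E1.
By R8 (it is tagged M): it is tagged J1.
By R14 (it may move diagonally, it meets criterion K1): it is classified as L1.
By R20 (it carries flag X): it is promoted.
By R22 (it is blocked, it meets criterion K): it is in category V.
By R26 (it is pinned, it is removed): it meets criterion H.
By R29 (it satisfies condition E1, it has attribute B): it has attribute P1.
By R32 (it meets criterion A, it is tagged N1, it is immobilized): it is classified as L.
By R33 (it is in category V, it is tagged G1, it is removed): it has marker Y1.
By R36 (it is shielded, it is tagged N1): it has attribute U1.
By R37 (it satisfies condition H1): it is on a home square.
By R38 (it is tagged J1, it is classified as L1): it has marker A1.
By R3 (it meets criterion H, it is immobilized): it is classified as Z1.
By R9 (it has attribute U1, it has moved this turn): it carries flag U.
By R10 (it has marker A1, it controls the center): it has marker D.
By R12 (it is classified as L): it can capture.
By R15 (it has marker D, it is in check): it can castle.
By R16 (it has marker Y1): it scores a point.
By R19 (it is on a home square): it satisfies condition Q.
By R23 (it scores a point, it is promoted): it has attribute Q1.
By R31 (it is classified as Z1, it satisfies condition Q, it has marker G): it carries flag Y.
By R5 (it carries flag U): it is in category V1.
By R11 (it is in category V1, it has attribute P1, it carries flag Y): it meets criterion X1.
By R21 (it has attribute Q1): it has attribute W1.
By R24 (it can castle, it meets criterion X1): it carries flag J.
By R35 (it carries flag J): it has marker T1.
By R4 (it has marker T1, it is removed): it is tagged F.
By R13 (it is tagged F): it is en prise.
By R17 (it has attribute W1, it can capture): it carries flag F1.
By R34 (it is en prise, it carries flag F1): it is adjacent to an enemy.
By R25 (it is adjacent to an enemy): it is royal.

Yes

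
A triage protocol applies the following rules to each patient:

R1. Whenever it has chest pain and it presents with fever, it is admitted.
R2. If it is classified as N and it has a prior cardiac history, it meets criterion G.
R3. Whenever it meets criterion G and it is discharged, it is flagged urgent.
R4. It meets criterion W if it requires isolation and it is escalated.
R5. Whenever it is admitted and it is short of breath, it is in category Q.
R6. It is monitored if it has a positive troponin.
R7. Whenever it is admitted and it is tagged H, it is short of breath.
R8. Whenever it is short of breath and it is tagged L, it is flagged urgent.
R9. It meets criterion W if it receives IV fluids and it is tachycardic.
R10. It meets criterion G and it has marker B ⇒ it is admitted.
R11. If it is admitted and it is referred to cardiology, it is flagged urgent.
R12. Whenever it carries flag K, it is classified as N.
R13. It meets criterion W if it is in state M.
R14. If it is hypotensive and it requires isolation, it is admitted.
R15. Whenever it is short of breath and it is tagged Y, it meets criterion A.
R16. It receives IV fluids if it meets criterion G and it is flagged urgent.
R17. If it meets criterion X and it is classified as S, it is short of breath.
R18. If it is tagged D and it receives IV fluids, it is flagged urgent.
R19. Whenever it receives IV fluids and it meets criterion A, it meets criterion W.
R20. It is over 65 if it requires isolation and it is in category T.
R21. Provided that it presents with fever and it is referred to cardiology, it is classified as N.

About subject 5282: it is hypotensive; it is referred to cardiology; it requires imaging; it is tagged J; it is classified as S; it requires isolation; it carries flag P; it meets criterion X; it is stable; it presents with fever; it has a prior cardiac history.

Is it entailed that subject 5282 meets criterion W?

No

Forward chaining from the given facts derives: is admitted, is short of breath, is classified as N, meets criterion G, is in category Q, is flagged urgent, receives IV fluids.
Rules concluding "it meets criterion W": R4 needs "it is escalated"; R9 needs "it is tachycardic"; R13 needs "it is in state M"; R19 needs "it meets criterion A" — none of these are established.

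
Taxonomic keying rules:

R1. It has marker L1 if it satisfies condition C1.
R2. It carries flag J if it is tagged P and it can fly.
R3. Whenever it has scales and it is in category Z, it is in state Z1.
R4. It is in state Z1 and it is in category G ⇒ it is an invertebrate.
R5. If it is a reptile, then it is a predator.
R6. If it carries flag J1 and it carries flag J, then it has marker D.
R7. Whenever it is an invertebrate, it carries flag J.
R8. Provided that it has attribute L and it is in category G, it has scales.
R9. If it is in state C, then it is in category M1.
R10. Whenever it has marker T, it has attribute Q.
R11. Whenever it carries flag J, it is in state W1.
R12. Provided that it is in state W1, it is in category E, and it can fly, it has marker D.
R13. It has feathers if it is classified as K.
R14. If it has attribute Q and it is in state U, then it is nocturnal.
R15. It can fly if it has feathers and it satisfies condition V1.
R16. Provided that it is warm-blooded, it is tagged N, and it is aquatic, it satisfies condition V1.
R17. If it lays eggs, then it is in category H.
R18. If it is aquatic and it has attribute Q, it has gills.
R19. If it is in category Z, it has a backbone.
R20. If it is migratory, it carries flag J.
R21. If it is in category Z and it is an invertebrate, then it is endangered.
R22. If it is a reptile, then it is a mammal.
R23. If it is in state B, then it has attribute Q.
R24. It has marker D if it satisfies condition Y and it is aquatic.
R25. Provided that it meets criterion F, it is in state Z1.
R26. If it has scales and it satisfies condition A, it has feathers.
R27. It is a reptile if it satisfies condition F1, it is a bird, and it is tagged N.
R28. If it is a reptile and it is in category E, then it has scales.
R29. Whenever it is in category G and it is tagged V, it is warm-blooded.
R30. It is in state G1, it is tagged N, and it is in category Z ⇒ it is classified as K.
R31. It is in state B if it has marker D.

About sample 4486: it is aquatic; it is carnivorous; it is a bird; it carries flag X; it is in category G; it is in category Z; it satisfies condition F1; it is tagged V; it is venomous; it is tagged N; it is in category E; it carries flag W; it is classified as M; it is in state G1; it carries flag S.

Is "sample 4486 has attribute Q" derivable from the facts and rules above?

By R27 (it satisfies condition F1, it is a bird, it is tagged N): it is a reptile.
By R28 (it is a reptile, it is in category E): it has scales.
By R29 (it is in category G, it is tagged V): it is warm-blooded.
By R30 (it is in state G1, it is tagged N, it is in category Z): it is classified as K.
By R3 (it has scales, it is in category Z): it is in state Z1.
By R4 (it is in state Z1, it is in category G): it is an invertebrate.
By R7 (it is an invertebrate): it carries flag J.
By R11 (it carries flag J): it is in state W1.
By R13 (it is classified as K): it has feathers.
By R16 (it is warm-blooded, it is tagged N, it is aquatic): it satisfies condition V1.
By R15 (it has feathers, it satisfies condition V1): it can fly.
By R12 (it is in state W1, it is in category E, it can fly): it has marker D.
By R31 (it has marker D): it is in state B.
By R23 (it is in state B): it has attribute Q.

Yes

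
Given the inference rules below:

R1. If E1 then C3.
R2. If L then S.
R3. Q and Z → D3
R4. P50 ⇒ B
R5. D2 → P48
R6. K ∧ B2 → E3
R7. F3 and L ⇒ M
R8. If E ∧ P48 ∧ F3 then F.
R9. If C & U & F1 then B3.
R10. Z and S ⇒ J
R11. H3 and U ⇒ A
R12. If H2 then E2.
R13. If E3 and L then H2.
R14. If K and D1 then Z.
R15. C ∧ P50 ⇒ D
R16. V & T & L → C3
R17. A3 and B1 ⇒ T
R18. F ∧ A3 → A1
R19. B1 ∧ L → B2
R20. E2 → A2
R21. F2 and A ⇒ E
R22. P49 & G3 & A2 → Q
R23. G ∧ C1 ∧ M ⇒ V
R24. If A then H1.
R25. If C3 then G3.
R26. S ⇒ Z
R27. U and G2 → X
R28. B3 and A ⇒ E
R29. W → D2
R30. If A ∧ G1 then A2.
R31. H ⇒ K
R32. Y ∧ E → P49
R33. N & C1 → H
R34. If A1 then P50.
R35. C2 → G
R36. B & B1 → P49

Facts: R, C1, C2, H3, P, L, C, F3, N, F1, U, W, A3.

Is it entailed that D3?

Forward chaining from the given facts derives: S, M, B3, A, H1, Z, E, D2, H, G, P48, F, J, A1, V, K, P50, B, D.
The only rule concluding D3 is R3, which needs Q; that is never established.

No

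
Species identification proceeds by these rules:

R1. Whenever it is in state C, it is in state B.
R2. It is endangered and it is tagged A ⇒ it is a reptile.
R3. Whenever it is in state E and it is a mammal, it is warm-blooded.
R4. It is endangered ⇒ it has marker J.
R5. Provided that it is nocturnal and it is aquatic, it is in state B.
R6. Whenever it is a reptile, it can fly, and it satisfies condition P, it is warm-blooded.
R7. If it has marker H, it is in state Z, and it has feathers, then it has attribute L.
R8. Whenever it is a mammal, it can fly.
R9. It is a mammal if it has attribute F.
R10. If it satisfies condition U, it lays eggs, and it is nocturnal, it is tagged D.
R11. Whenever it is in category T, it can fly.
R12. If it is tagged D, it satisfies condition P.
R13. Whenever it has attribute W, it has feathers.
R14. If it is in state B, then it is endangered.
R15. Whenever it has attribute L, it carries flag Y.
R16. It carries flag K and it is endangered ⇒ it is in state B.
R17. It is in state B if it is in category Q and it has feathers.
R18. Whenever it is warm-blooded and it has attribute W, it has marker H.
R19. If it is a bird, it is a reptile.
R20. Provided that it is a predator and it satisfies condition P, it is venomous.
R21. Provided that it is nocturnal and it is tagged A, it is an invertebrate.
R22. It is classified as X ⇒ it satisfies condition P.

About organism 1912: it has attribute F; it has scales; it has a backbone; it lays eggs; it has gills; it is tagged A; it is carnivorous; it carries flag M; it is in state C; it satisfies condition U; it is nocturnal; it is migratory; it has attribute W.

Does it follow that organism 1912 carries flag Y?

Forward chaining from the given facts derives: is in state B, is a mammal, is tagged D, satisfies condition P, has feathers, is endangered, is an invertebrate, is a reptile, has marker J, can fly, is warm-blooded, has marker H.
The only rule concluding "it carries flag Y" is R15, which needs "it has attribute L"; that is never established.

No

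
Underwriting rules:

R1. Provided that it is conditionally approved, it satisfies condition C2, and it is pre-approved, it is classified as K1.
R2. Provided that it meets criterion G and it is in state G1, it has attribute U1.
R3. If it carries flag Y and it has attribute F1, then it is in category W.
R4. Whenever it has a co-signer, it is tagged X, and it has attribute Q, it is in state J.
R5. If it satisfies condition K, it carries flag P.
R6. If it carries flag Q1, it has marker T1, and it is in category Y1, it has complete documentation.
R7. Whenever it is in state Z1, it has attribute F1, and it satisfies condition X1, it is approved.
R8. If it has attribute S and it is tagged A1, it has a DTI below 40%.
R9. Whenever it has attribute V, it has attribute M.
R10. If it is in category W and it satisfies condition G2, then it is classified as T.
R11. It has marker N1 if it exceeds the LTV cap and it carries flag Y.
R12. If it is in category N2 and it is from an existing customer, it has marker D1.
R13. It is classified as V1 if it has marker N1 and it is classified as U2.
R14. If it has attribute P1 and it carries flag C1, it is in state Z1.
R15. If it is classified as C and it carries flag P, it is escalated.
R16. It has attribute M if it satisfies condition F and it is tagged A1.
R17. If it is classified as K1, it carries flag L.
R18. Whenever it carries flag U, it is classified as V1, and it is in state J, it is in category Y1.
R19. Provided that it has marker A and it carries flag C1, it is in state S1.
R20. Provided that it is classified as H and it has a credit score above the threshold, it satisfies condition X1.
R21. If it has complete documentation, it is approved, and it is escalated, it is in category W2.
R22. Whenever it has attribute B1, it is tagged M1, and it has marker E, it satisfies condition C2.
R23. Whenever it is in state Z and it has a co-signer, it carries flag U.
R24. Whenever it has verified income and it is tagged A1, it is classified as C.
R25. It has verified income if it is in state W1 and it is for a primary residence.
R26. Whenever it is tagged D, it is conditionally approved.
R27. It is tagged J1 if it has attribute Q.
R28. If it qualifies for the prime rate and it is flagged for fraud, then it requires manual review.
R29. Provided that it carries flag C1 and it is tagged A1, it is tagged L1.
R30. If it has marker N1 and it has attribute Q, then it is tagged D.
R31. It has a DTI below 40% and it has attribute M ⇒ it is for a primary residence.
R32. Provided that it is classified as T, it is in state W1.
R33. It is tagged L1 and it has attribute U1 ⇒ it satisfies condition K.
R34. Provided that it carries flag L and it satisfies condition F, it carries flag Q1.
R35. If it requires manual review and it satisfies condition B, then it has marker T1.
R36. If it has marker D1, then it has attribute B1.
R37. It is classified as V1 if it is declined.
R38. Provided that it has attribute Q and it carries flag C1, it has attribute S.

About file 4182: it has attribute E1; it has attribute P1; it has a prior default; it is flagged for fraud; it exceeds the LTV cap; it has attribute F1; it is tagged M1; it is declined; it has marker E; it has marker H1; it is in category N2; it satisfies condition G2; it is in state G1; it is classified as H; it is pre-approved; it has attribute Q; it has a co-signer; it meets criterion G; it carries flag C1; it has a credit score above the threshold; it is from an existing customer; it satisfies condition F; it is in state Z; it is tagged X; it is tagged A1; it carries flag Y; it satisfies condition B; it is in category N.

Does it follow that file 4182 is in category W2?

No

Forward chaining from the given facts derives: has attribute U1, is in category W, is in state J, is classified as T, has marker N1, has marker D1, is in state Z1, has attribute M, satisfies condition X1, carries flag U, is tagged J1, is tagged L1, is tagged D, is in state W1, satisfies condition K, has attribute B1, is classified as V1, has attribute S, carries flag P, is approved, has a DTI below 40%, is in category Y1, satisfies condition C2, is conditionally approved, is for a primary residence, is classified as K1, carries flag L, has verified income, carries flag Q1, is classified as C, is escalated.
The only rule concluding "it is in category W2" is R21, which needs "it has complete documentation"; that is never established.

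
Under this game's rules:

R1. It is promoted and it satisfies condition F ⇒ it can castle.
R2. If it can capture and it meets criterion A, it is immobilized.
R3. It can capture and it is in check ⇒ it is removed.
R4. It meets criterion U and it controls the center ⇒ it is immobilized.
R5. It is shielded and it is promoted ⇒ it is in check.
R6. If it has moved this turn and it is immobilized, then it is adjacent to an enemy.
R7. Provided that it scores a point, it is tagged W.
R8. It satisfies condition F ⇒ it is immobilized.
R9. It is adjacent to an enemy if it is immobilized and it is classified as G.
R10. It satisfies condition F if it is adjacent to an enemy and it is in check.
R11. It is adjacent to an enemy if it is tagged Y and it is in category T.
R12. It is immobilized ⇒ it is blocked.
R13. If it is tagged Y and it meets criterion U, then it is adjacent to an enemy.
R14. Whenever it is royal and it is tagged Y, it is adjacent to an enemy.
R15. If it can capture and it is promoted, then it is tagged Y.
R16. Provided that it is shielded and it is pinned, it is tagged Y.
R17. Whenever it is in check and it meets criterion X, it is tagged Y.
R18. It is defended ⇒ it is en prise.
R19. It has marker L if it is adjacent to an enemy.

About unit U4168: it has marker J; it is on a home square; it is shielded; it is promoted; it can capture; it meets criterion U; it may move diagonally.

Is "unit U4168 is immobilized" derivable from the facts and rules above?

By R5 (it is shielded, it is promoted): it is in check.
By R15 (it can capture, it is promoted): it is tagged Y.
By R13 (it is tagged Y, it meets criterion U): it is adjacent to an enemy.
By R10 (it is adjacent to an enemy, it is in check): it satisfies condition F.
By R8 (it satisfies condition F): it is immobilized.

Yes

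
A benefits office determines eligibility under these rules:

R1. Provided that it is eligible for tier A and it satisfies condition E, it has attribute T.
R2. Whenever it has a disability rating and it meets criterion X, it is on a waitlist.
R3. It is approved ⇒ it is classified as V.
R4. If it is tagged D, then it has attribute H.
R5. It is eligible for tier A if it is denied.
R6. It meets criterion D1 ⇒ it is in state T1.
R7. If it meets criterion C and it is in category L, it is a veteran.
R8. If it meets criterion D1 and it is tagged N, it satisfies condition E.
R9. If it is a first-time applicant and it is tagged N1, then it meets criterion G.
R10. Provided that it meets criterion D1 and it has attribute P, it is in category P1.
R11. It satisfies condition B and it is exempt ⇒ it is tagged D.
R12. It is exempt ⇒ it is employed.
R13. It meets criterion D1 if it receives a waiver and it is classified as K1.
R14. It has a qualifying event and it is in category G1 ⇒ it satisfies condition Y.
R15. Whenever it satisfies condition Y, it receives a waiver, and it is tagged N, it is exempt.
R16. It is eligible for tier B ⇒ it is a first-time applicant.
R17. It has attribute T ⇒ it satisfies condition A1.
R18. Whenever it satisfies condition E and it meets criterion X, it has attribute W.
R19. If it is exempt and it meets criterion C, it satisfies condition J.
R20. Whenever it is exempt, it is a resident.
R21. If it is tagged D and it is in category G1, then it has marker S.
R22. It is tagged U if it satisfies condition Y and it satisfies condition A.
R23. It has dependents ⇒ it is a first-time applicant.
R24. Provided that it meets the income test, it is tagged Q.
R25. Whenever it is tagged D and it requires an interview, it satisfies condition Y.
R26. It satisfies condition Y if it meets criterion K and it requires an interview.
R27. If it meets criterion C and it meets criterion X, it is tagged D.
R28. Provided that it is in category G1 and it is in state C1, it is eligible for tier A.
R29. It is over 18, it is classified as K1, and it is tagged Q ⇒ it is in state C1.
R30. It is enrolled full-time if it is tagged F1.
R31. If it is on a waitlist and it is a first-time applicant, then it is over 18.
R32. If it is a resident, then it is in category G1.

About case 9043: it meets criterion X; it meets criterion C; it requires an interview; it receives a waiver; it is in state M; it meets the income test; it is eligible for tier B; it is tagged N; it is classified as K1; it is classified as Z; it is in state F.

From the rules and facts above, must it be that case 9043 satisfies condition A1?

Forward chaining from the given facts derives: meets criterion D1, is a first-time applicant, is tagged Q, is tagged D, has attribute H, is in state T1, satisfies condition E, has attribute W, satisfies condition Y, is exempt, satisfies condition J, is a resident, is in category G1, is employed, has marker S.
The only rule concluding "it satisfies condition A1" is R17, which needs "it has attribute T"; that is never established.

No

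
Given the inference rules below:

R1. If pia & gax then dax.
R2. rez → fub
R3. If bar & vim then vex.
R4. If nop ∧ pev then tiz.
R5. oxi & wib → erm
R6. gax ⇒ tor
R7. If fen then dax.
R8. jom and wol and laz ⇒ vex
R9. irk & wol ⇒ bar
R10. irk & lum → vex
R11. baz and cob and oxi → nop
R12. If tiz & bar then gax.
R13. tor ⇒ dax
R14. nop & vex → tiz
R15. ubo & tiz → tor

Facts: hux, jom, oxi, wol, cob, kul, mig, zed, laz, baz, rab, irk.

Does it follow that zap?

No

Forward chaining from the given facts derives: vex, bar, nop, tiz, gax, tor, dax.
No rule has zap as its conclusion, and it is not among the given facts.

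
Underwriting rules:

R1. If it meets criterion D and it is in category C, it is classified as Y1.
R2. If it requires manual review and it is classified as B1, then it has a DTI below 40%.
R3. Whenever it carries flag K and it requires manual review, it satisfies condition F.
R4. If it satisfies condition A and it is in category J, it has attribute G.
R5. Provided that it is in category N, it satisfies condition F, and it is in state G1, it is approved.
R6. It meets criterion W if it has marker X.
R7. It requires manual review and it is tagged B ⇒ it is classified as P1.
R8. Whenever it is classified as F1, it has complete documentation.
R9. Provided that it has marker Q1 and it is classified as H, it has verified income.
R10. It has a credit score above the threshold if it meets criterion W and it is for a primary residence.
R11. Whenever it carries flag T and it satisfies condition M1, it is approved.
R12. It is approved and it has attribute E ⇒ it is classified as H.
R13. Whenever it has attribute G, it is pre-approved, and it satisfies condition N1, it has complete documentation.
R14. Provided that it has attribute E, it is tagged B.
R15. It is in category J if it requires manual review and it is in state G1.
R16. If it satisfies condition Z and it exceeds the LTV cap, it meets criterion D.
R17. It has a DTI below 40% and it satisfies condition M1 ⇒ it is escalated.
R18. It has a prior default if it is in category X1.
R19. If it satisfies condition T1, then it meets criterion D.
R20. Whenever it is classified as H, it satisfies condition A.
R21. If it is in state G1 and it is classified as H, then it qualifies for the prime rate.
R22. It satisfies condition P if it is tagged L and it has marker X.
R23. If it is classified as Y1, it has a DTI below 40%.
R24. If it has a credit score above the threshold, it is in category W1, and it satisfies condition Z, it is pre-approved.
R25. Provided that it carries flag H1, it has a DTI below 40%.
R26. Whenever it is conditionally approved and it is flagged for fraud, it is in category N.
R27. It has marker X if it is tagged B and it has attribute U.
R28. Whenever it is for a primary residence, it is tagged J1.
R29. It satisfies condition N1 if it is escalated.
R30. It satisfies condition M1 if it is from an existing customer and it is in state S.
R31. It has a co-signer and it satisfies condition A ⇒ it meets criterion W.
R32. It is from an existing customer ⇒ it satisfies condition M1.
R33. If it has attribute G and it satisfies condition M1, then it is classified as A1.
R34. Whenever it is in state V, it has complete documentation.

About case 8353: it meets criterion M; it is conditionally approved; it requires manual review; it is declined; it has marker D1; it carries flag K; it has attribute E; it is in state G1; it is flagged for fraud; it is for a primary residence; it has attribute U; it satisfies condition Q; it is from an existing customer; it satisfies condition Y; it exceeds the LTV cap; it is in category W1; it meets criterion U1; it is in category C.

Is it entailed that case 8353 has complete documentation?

No

Forward chaining from the given facts derives: satisfies condition F, is tagged B, is in category J, is in category N, has marker X, is tagged J1, satisfies condition M1, is approved, meets criterion W, is classified as P1, has a credit score above the threshold, is classified as H, satisfies condition A, qualifies for the prime rate, has attribute G, is classified as A1.
Rules concluding "it has complete documentation": R8 needs "it is classified as F1"; R13 needs "it is pre-approved"; R34 needs "it is in state V" — none of these are established.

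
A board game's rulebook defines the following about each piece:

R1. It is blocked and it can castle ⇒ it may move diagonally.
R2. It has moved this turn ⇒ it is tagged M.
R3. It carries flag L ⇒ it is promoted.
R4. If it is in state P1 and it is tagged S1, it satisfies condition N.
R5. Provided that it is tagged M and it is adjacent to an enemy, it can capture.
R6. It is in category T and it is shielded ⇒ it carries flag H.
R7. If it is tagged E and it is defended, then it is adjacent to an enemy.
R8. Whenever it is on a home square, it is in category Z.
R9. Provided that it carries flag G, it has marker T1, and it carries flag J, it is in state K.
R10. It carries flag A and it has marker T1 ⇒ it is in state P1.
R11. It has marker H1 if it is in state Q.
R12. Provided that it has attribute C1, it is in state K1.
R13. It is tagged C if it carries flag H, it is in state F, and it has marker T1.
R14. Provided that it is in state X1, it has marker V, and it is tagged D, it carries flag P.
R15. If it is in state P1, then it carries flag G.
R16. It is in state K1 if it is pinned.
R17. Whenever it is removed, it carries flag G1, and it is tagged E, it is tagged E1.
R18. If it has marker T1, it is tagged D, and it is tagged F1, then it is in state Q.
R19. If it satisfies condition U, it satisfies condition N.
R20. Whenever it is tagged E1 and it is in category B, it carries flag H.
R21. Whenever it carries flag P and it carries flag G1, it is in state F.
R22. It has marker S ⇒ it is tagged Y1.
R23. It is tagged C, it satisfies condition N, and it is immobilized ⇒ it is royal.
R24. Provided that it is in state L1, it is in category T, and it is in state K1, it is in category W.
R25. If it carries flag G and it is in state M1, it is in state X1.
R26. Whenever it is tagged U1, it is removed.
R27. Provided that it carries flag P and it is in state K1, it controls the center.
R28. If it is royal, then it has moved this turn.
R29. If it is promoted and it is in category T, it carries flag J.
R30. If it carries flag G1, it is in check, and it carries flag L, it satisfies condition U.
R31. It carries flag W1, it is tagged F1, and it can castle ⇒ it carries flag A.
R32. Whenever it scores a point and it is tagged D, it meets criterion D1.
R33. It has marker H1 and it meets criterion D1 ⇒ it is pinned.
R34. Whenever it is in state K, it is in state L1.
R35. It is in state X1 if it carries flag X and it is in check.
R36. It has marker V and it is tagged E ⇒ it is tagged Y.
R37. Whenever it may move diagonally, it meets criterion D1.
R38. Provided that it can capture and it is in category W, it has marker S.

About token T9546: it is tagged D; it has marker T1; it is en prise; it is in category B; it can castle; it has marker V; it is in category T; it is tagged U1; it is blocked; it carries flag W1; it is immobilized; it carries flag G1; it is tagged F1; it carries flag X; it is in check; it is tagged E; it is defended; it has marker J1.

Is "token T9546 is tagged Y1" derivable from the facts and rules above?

Forward chaining from the given facts derives: may move diagonally, is adjacent to an enemy, is in state Q, is removed, carries flag A, is in state X1, is tagged Y, meets criterion D1, is in state P1, has marker H1, carries flag P, carries flag G, is tagged E1, carries flag H, is in state F, is pinned, is tagged C, is in state K1, controls the center.
The only rule concluding "it is tagged Y1" is R22, which needs "it has marker S"; that is never established.

No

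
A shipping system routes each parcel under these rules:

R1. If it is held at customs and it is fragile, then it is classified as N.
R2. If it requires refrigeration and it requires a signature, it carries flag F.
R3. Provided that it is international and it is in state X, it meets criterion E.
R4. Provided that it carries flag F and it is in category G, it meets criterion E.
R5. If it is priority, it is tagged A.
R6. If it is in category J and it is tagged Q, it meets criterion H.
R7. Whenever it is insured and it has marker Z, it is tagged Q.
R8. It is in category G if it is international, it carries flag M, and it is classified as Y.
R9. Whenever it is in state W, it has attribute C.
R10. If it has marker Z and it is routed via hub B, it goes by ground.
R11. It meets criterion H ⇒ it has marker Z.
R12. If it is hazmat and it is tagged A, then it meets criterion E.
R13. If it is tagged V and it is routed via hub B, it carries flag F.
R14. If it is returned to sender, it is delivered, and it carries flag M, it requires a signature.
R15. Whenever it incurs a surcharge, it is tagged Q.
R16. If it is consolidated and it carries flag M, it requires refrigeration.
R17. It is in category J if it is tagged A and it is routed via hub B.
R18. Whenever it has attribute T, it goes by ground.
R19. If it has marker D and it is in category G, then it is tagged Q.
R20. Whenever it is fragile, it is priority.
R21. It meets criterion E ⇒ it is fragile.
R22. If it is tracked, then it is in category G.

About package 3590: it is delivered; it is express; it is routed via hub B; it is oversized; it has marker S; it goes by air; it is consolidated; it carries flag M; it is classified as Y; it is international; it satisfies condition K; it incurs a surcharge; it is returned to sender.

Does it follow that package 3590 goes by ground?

By R8 (it is international, it carries flag M, it is classified as Y): it is in category G.
By R14 (it is returned to sender, it is delivered, it carries flag M): it requires a signature.
By R15 (it incurs a surcharge): it is tagged Q.
By R16 (it is consolidated, it carries flag M): it requires refrigeration.
By R2 (it requires refrigeration, it requires a signature): it carries flag F.
By R4 (it carries flag F, it is in category G): it meets criterion E.
By R21 (it meets criterion E): it is fragile.
By R20 (it is fragile): it is priority.
By R5 (it is priority): it is tagged A.
By R17 (it is tagged A, it is routed via hub B): it is in category J.
By R6 (it is in category J, it is tagged Q): it meets criterion H.
By R11 (it meets criterion H): it has marker Z.
By R10 (it has marker Z, it is routed via hub B): it goes by ground.

Yes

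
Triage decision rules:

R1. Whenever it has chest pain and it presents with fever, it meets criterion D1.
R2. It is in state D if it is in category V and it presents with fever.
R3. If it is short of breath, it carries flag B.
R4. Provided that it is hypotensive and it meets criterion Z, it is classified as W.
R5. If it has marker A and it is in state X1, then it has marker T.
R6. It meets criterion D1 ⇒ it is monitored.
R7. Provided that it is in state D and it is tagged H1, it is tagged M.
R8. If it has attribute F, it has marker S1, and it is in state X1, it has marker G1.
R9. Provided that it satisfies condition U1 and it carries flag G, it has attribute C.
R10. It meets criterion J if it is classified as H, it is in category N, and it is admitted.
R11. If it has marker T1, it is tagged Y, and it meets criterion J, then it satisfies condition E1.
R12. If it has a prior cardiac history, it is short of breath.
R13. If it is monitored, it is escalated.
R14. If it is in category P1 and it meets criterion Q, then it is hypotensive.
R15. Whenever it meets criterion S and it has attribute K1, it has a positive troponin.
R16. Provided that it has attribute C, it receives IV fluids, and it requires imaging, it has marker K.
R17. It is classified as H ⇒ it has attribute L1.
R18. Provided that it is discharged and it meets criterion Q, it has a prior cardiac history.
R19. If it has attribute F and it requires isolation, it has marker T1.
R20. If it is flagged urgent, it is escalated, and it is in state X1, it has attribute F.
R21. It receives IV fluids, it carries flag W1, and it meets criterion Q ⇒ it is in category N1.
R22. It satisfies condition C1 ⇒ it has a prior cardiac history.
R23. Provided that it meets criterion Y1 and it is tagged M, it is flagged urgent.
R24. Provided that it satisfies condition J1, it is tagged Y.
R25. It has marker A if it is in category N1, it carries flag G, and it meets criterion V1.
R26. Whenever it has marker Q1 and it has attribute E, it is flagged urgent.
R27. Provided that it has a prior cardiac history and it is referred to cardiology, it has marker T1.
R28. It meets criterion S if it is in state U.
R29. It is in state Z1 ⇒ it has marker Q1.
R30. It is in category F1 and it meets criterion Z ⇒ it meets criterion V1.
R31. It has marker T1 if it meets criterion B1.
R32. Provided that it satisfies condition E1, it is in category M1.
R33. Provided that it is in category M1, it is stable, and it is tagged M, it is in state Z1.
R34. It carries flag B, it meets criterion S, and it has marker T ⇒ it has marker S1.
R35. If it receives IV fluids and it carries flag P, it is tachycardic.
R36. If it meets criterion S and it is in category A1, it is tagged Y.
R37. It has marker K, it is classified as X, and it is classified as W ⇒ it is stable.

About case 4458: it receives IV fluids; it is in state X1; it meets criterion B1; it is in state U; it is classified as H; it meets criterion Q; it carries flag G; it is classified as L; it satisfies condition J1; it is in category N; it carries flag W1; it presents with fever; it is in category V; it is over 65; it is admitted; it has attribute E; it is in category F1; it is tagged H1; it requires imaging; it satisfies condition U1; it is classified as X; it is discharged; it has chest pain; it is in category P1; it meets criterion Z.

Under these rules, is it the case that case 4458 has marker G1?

By R1 (it has chest pain, it presents with fever): it meets criterion D1.
By R2 (it is in category V, it presents with fever): it is in state D.
By R6 (it meets criterion D1): it is monitored.
By R7 (it is in state D, it is tagged H1): it is tagged M.
By R9 (it satisfies condition U1, it carries flag G): it has attribute C.
By R10 (it is classified as H, it is in category N, it is admitted): it meets criterion J.
By R13 (it is monitored): it is escalated.
By R14 (it is in category P1, it meets criterion Q): it is hypotensive.
By R16 (it has attribute C, it receives IV fluids, it requires imaging): it has marker K.
By R18 (it is discharged, it meets criterion Q): it has a prior cardiac history.
By R21 (it receives IV fluids, it carries flag W1, it meets criterion Q): it is in category N1.
By R24 (it satisfies condition J1): it is tagged Y.
By R28 (it is in state U): it meets criterion S.
By R30 (it is in category F1, it meets criterion Z): it meets criterion V1.
By R31 (it meets criterion B1): it has marker T1.
By R4 (it is hypotensive, it meets criterion Z): it is classified as W.
By R11 (it has marker T1, it is tagged Y, it meets criterion J): it satisfies condition E1.
By R12 (it has a prior cardiac history): it is short of breath.
By R25 (it is in category N1, it carries flag G, it meets criterion V1): it has marker A.
By R32 (it satisfies condition E1): it is in category M1.
By R37 (it has marker K, it is classified as X, it is classified as W): it is stable.
By R3 (it is short of breath): it carries flag B.
By R5 (it has marker A, it is in state X1): it has marker T.
By R33 (it is in category M1, it is stable, it is tagged M): it is in state Z1.
By R34 (it carries flag B, it meets criterion S, it has marker T): it has marker S1.
By R29 (it is in state Z1): it has marker Q1.
By R26 (it has marker Q1, it has attribute E): it is flagged urgent.
By R20 (it is flagged urgent, it is escalated, it is in state X1): it has attribute F.
By R8 (it has attribute F, it has marker S1, it is in state X1): it has marker G1.

Yes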